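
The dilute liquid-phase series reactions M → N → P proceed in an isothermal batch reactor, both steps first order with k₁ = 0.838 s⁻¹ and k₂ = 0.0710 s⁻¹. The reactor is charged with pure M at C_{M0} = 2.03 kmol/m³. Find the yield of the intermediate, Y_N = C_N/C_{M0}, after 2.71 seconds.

Solving the coupled first-order balances gives C_N(t) = [k₁/(k₂−k₁)]·C_{M0}·(e^(−k₁t) − e^(−k₂t)).
e^(−k₁t) = e^(−0.838×2.71) = e^(−2.271) = 0.1032; e^(−k₂t) = e^(−0.1924) = 0.8250.
C_N = 0.838×2.03/(0.0710−0.838) × (0.1032−0.8250) = (-2.218)×(-0.7218) = 1.601 kmol/m³.
Y_N = C_N/C_{M0} = 1.601/2.03 = 0.789.

0.789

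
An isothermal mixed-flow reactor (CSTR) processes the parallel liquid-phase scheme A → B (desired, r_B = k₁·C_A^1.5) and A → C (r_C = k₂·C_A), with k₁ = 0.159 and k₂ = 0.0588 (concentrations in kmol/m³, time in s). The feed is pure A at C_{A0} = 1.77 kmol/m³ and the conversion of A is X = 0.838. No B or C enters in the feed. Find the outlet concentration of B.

0.877 kmol/m³

Exit C_A = C_{A0}(1−X) = 1.77×0.162 = 0.2867 kmol/m³.
Rates in a CSTR are evaluated at the outlet concentration: r_B = 0.159×0.2867^1.5 = 0.02441, r_C = 0.0588×0.2867 = 0.01686.
Fraction of consumed A going to B: r_B/(r_B+r_C) = 0.5915.
C_B = 0.5915·C_{A0}·X = 0.5915×1.77×0.838 = 0.877 kmol/m³.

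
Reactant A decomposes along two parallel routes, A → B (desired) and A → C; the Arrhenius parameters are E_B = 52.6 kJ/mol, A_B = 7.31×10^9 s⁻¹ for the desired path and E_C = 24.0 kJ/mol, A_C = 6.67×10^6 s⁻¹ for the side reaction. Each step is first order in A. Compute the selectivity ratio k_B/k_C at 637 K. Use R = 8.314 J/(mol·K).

4.95

With equal orders, S_{B/C} = k_B/k_C = (A_B/A_C)·exp[(E_C−E_B)/(RT)].
(E_C−E_B)/(RT) = (24.0−52.6)×10³/(8.314×637) = -28600/5296 = -5.400.
k_B/k_C = (7.31×10^9/6.67×10^6)·exp(-5.400) = 1096 × 0.004515 = 4.95.
Since E_B > E_C, raising the temperature improves selectivity toward B.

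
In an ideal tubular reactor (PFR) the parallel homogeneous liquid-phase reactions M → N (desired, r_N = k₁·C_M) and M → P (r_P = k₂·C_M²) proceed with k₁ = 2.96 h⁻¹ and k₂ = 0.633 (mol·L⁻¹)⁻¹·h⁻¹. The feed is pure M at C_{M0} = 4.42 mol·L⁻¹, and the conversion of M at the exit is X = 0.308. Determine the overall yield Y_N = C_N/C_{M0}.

0.172

C_M = C_{M0}(1−X) = 3.059 mol·L⁻¹.
Along a PFR/batch, dC_N/dC_M = −r_N/(r_N+r_P) = −k₁/(k₁+k₂·C_M).
Integrating from C_{M0} to C_M: C_N = (2.96/0.633)·ln[(2.96+0.633·4.42)/(2.96+0.633·3.06)] = 4.676·ln(5.758/4.896) = 0.7581 mol·L⁻¹.
Y_N = C_N/C_{M0} = 0.7581/4.42 = 0.172.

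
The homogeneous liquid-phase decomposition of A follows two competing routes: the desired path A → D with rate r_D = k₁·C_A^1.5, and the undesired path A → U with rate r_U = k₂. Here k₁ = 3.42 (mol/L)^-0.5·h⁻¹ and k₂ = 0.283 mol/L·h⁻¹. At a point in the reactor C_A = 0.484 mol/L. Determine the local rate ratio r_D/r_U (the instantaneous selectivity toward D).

S_{D/U} = r_D/r_U = (k₁·C_A^1.5)/(k₂) = (k₁/k₂)·C_A^1.5.
= (3.42×0.4840^1.5) / (0.283) = 1.152/0.2830 = 4.07.

4.07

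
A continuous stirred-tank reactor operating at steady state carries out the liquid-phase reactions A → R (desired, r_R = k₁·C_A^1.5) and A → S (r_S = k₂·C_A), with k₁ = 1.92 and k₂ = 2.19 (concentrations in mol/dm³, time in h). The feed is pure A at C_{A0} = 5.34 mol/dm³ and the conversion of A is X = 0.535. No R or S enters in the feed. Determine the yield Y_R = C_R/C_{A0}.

0.310

Exit C_A = C_{A0}(1−X) = 5.34×0.465 = 2.483 mol/dm³.
Rates in a CSTR are evaluated at the outlet concentration: r_R = 1.92×2.483^1.5 = 7.513, r_S = 2.19×2.483 = 5.438.
Fraction of consumed A going to R: r_R/(r_R+r_S) = 0.5801.
C_R = 0.5801·C_{A0}·X = 0.5801×5.34×0.535 = 1.66 mol/dm³; Y_R = C_R/C_{A0} = 0.310.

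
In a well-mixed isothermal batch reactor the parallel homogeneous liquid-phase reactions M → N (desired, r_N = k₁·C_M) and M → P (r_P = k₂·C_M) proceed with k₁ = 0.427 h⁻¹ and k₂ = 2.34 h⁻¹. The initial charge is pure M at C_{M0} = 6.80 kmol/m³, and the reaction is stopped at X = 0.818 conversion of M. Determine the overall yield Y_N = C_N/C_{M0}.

C_M = C_{M0}(1−X) = 1.238 kmol/m³.
Both paths are first order in M, so the instantaneous fraction to N is constant: dC_N/d(−C_M) = k₁/(k₁+k₂) = 0.1543.
C_N = 0.1543·(C_{M0}−C_M) = 0.1543×5.562 = 0.858 kmol/m³.
Y_N = C_N/C_{M0} = 0.8584/6.80 = 0.126.

0.126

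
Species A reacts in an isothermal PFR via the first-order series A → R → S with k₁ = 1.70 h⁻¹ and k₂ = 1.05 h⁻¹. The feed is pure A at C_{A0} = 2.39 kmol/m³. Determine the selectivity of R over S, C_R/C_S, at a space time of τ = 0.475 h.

The intermediate concentration in a first-order A→B→C sequence is C_R = k₁C_{A0}(e^(−k₁τ) − e^(−k₂τ))/(k₂−k₁).
e^(−k₁τ) = e^(−1.70×0.475) = e^(−0.8075) = 0.4460; e^(−k₂τ) = e^(−0.4987) = 0.6073.
C_R = 1.70×2.39/(1.05−1.70) × (0.4460−0.6073) = (-6.251)×(-0.1613) = 1.008 kmol/m³.
C_A = C_{A0}e^(−k₁τ) = 1.066 kmol/m³, so C_S = C_{A0}−C_A−C_R = 0.3158 kmol/m³; C_R/C_S = 3.19.

3.19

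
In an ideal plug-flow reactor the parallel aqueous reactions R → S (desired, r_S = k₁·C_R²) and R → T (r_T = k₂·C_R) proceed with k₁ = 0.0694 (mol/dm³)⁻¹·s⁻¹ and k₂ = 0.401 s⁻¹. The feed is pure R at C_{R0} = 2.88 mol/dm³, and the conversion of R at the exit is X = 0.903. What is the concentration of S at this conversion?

C_R = C_{R0}(1−X) = 0.2794 mol/dm³.
Along a PFR/batch, dC_T/dC_R = −r_T/(r_S+r_T) = −k₂/(k₂+k₁·C_R).
Integrating from C_{R0} to C_R: C_T = (0.401/0.0694)·ln[(0.401+0.0694·2.88)/(0.401+0.0694·0.279)] = 5.778·ln(0.6009/0.4204) = 2.064 mol/dm³.
Then C_S = (C_{R0}−C_R) − C_T = 2.601 − 2.064 = 0.5367 mol/dm³.

0.537 mol/dm³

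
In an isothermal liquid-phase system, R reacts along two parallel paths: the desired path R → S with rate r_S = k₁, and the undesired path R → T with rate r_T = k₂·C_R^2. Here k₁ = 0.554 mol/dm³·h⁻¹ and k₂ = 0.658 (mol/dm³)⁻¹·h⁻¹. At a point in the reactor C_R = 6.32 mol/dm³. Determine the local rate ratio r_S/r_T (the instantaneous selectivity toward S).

S_{S/T} = r_S/r_T = (k₁)/(k₂·C_R^2) = (k₁/k₂)·C_R^-2.
= (0.554) / (0.658×6.320^2) = 0.5540/26.28 = 0.0211.

0.0211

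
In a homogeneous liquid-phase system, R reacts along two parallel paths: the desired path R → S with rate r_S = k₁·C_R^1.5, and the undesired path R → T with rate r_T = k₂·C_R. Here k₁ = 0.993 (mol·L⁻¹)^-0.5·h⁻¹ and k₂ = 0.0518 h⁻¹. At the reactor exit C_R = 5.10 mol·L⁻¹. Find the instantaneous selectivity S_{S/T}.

S_{S/T} = r_S/r_T = (k₁·C_R^1.5)/(k₂·C_R) = (k₁/k₂)·C_R^0.5.
= (0.993×5.100^1.5) / (0.0518×5.100) = 11.44/0.2642 = 43.3.

43.3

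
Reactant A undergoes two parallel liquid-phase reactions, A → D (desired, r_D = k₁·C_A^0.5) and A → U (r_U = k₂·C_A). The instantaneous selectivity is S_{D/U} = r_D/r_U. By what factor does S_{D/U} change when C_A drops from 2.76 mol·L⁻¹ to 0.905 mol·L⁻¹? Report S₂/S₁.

1.75

S_{D/U} = (k₁/k₂)·C_A^-0.5, so S₂/S₁ = (C_{A,2}/C_{A,1})^-0.5.
= (0.905/2.76)^(-0.5) = (0.3279)^(-0.5) = 1.75.
Selectivity toward D rises as C_A falls — low-concentration operation is favoured.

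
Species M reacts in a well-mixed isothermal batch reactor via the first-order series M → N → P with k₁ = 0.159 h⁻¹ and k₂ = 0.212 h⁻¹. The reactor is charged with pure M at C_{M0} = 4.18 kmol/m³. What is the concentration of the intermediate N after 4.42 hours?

1.30 kmol/m³

The intermediate concentration in a first-order A→B→C sequence is C_N = k₁C_{M0}(e^(−k₁t) − e^(−k₂t))/(k₂−k₁).
e^(−k₁t) = e^(−0.159×4.42) = e^(−0.7028) = 0.4952; e^(−k₂t) = e^(−0.9370) = 0.3918.
C_N = 0.159×4.18/(0.212−0.159) × (0.4952−0.3918) = 12.54×0.1034 = 1.297 kmol/m³.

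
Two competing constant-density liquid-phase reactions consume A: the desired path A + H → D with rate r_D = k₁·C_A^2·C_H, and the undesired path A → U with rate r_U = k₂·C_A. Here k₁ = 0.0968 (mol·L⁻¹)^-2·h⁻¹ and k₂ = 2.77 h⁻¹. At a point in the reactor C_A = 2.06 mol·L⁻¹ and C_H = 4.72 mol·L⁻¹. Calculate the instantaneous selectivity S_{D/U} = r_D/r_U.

0.340

S_{D/U} = r_D/r_U = (k₁·C_A^2·C_H)/(k₂·C_A) = (k₁/k₂)·C_A·C_H.
= (0.0968×2.060^2×4.720) / (2.77×2.060) = 1.939/5.706 = 0.340.
Since the desired path is higher order in A, keeping C_A high (PFR or concentrated feed) favours D.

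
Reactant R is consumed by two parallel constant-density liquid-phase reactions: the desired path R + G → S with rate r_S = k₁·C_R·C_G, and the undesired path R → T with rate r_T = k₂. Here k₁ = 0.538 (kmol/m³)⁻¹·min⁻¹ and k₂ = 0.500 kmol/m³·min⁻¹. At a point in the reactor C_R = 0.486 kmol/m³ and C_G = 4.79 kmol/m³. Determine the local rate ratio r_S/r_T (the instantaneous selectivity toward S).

2.50

S_{S/T} = r_S/r_T = (k₁·C_R·C_G)/(k₂) = (k₁/k₂)·C_R·C_G.
= (0.538×0.4860×4.790) / (0.500) = 1.252/0.5000 = 2.50.
Since the desired path is higher order in R, keeping C_R high (PFR or concentrated feed) favours S.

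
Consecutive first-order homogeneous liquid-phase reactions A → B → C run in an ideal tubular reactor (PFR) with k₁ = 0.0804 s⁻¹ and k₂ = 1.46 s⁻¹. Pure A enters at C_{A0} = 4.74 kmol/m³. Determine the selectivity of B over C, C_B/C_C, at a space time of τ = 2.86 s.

The intermediate concentration in a first-order A→B→C sequence is C_B = k₁C_{A0}(e^(−k₁τ) − e^(−k₂τ))/(k₂−k₁).
e^(−k₁τ) = e^(−0.0804×2.86) = e^(−0.2299) = 0.7946; e^(−k₂τ) = e^(−4.176) = 0.01537.
C_B = 0.0804×4.74/(1.46−0.0804) × (0.7946−0.01537) = 0.2762×0.7792 = 0.2152 kmol/m³.
C_A = C_{A0}e^(−k₁τ) = 3.766 kmol/m³, so C_C = C_{A0}−C_A−C_B = 0.7585 kmol/m³; C_B/C_C = 0.284.

0.284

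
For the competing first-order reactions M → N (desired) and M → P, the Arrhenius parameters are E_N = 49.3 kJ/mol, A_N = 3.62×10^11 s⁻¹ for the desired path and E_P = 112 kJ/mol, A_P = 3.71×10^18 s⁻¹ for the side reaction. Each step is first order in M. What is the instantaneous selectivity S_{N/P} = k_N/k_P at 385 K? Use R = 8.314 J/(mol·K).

31.4

With equal orders, S_{N/P} = k_N/k_P = (A_N/A_P)·exp[(E_P−E_N)/(RT)].
(E_P−E_N)/(RT) = (112−49.3)×10³/(8.314×385) = 62700/3201 = 19.59.
k_N/k_P = (3.62×10^11/3.71×10^18)·exp(19.59) = 9.757×10^-8 × 3.214×10^8 = 31.4.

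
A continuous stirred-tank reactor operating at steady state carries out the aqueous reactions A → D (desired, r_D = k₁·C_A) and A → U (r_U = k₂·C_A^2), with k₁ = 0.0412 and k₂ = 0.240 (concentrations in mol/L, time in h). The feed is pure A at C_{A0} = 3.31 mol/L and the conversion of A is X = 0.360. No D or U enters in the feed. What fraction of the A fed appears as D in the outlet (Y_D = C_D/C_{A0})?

0.0270

Exit C_A = C_{A0}(1−X) = 3.31×0.640 = 2.118 mol/L.
A CSTR operates uniformly at the exit composition, giving r_D = 0.08728 and r_U = 1.077 (each k·C_A^n at C_A = 2.118).
Fraction of consumed A going to D: r_D/(r_D+r_U) = 0.07496.
C_D = 0.07496·C_{A0}·X = 0.07496×3.31×0.360 = 0.0893 mol/L; Y_D = C_D/C_{A0} = 0.0270.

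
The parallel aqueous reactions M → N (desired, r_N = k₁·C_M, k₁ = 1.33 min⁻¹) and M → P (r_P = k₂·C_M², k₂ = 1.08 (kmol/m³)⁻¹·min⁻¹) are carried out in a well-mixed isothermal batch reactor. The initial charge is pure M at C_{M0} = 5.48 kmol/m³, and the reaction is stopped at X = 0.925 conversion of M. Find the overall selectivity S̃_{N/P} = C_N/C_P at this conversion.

0.520

C_M = C_{M0}(1−X) = 0.4110 kmol/m³.
Along a PFR/batch, dC_N/dC_M = −r_N/(r_N+r_P) = −k₁/(k₁+k₂·C_M).
Integrating from C_{M0} to C_M: C_N = (1.33/1.08)·ln[(1.33+1.08·5.48)/(1.33+1.08·0.411)] = 1.231·ln(7.248/1.774) = 1.733 kmol/m³.
C_P = (C_{M0}−C_M)−C_N = 3.336 kmol/m³; S̃_{N/P} = 1.733/3.336 = 0.520.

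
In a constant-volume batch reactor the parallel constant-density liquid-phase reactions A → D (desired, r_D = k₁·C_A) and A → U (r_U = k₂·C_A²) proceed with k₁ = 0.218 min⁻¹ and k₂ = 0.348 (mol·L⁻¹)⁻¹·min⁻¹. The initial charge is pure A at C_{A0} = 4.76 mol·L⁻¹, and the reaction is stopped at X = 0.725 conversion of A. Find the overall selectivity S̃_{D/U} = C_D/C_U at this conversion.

0.228

C_A = C_{A0}(1−X) = 1.309 mol·L⁻¹.
Along a PFR/batch, dC_D/dC_A = −r_D/(r_D+r_U) = −k₁/(k₁+k₂·C_A).
Integrating from C_{A0} to C_A: C_D = (0.218/0.348)·ln[(0.218+0.348·4.76)/(0.218+0.348·1.31)] = 0.6264·ln(1.874/0.6735) = 0.6412 mol·L⁻¹.
C_U = (C_{A0}−C_A)−C_D = 2.810 mol·L⁻¹; S̃_{D/U} = 0.6412/2.810 = 0.228.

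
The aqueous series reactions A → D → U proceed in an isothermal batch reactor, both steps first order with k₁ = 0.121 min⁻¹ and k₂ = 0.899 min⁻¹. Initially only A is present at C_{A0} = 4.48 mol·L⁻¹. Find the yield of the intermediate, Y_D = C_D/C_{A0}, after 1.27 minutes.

The intermediate concentration in a first-order A→B→C sequence is C_D = k₁C_{A0}(e^(−k₁t) − e^(−k₂t))/(k₂−k₁).
e^(−k₁t) = e^(−0.121×1.27) = e^(−0.1537) = 0.8576; e^(−k₂t) = e^(−1.142) = 0.3193.
C_D = 0.121×4.48/(0.899−0.121) × (0.8576−0.3193) = 0.6968×0.5383 = 0.3751 mol·L⁻¹.
Y_D = C_D/C_{A0} = 0.3751/4.48 = 0.0837.

0.0837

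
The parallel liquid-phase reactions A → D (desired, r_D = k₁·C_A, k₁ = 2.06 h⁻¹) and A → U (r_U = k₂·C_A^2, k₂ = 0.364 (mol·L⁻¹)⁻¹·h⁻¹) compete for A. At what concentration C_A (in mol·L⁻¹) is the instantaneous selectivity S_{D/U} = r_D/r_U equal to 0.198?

28.6 mol·L⁻¹

S_{D/U} = (k₁/k₂)·C_A⁻¹ ⇒ C_A = (S·k₂/k₁)^(-1).
= (0.198×0.364/2.06)^(-1) = (0.03499)^(-1) = 28.6 mol·L⁻¹.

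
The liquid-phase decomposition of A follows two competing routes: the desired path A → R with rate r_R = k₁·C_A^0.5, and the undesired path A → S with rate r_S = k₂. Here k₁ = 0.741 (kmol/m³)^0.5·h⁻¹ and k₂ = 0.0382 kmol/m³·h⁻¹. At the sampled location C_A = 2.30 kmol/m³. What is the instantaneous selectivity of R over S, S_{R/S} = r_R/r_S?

29.4

S_{R/S} = r_R/r_S = (k₁·C_A^0.5)/(k₂) = (k₁/k₂)·C_A^0.5.
= (0.741×2.300^0.5) / (0.0382) = 1.124/0.03820 = 29.4.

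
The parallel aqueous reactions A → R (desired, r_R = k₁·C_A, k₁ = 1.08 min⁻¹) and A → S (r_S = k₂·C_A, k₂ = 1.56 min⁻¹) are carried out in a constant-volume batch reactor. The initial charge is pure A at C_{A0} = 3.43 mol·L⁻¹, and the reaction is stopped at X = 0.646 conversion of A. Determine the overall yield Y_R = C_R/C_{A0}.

C_A = C_{A0}(1−X) = 1.214 mol·L⁻¹.
Both paths are first order in A, so the instantaneous fraction to R is constant: dC_R/d(−C_A) = k₁/(k₁+k₂) = 0.4091.
C_R = 0.4091·(C_{A0}−C_A) = 0.4091×2.216 = 0.906 mol·L⁻¹.
Y_R = C_R/C_{A0} = 0.9065/3.43 = 0.264.

0.264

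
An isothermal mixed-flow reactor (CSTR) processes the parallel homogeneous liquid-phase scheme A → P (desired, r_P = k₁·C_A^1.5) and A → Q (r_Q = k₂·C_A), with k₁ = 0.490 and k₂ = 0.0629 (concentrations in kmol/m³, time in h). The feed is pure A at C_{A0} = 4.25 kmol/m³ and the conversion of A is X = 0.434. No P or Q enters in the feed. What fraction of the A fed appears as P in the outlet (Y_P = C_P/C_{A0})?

Exit C_A = C_{A0}(1−X) = 4.25×0.566 = 2.406 kmol/m³.
In a CSTR the entire volume is at exit conditions, so r_P = 0.490×2.406^1.5 = 1.828 and r_Q = 0.0629×2.406 = 0.1513.
Fraction of consumed A going to P: r_P/(r_P+r_Q) = 0.9236.
C_P = 0.9236·C_{A0}·X = 0.9236×4.25×0.434 = 1.70 kmol/m³; Y_P = C_P/C_{A0} = 0.401.

0.401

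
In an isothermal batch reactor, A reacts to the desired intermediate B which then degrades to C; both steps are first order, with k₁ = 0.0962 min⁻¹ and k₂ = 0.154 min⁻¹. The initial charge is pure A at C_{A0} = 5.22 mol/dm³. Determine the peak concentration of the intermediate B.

For a first-order series the maximum intermediate yield is C_{B,max}/C_{A0} = (k₁/k₂)^[k₂/(k₂−k₁)].
= (0.0962/0.154)^(0.154/(0.154−0.0962)) = (0.6247)^(2.664) = 0.2855.
C_{B,max} = 0.2855×5.22 = 1.49 mol/dm³.

1.49 mol/dm³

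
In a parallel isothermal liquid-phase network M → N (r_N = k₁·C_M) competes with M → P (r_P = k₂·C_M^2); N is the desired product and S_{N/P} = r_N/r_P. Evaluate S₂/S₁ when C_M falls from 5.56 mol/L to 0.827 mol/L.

6.72

S_{N/P} = (k₁/k₂)·C_M⁻¹, so S₂/S₁ = (C_{M,2}/C_{M,1})⁻¹.
= 5.56/0.827 = 6.72.
Selectivity toward N rises as C_M falls — low-concentration operation is favoured.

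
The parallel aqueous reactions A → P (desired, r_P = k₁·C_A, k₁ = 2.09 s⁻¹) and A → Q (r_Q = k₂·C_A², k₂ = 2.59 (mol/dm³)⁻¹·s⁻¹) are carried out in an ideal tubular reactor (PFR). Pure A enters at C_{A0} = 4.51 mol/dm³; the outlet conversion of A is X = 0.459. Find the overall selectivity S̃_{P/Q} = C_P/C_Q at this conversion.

C_A = C_{A0}(1−X) = 2.440 mol/dm³.
Along a PFR/batch, dC_P/dC_A = −r_P/(r_P+r_Q) = −k₁/(k₁+k₂·C_A).
Integrating from C_{A0} to C_A: C_P = (2.09/2.59)·ln[(2.09+2.59·4.51)/(2.09+2.59·2.44)] = 0.8069·ln(13.77/8.409) = 0.3980 mol/dm³.
C_Q = (C_{A0}−C_A)−C_P = 1.672 mol/dm³; S̃_{P/Q} = 0.3980/1.672 = 0.238.

0.238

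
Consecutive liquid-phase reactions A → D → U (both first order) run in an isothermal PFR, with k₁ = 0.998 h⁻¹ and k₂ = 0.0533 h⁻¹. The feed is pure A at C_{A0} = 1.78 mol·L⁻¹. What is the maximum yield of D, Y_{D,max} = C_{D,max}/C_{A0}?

At the optimum, C_{D,max}/C_{A0} = (k₁/k₂)^[k₂/(k₂−k₁)].
= (0.998/0.0533)^(0.0533/(0.0533−0.998)) = (18.72)^(-0.05642) = 0.8476.

0.848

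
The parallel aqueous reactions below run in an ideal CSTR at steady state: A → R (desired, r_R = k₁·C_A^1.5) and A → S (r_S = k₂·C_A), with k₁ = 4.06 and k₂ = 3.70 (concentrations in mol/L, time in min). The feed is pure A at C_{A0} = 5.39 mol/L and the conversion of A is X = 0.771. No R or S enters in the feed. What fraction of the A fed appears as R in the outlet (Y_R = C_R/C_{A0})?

0.424

Exit C_A = C_{A0}(1−X) = 5.39×0.229 = 1.234 mol/L.
A CSTR operates uniformly at the exit composition, giving r_R = 5.568 and r_S = 4.567 (each k·C_A^n at C_A = 1.234).
Fraction of consumed A going to R: r_R/(r_R+r_S) = 0.5494.
C_R = 0.5494·C_{A0}·X = 0.5494×5.39×0.771 = 2.28 mol/L; Y_R = C_R/C_{A0} = 0.424.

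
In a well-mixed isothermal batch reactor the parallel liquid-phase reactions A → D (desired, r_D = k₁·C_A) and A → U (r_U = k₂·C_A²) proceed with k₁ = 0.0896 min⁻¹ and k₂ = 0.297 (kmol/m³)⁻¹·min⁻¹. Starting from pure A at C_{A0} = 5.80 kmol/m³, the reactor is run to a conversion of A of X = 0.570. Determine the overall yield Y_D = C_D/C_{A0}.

0.0406

C_A = C_{A0}(1−X) = 2.494 kmol/m³.
Along a PFR/batch, dC_D/dC_A = −r_D/(r_D+r_U) = −k₁/(k₁+k₂·C_A).
Integrating from C_{A0} to C_A: C_D = (0.0896/0.297)·ln[(0.0896+0.297·5.80)/(0.0896+0.297·2.49)] = 0.3017·ln(1.812/0.8303) = 0.2355 kmol/m³.
Y_D = C_D/C_{A0} = 0.2355/5.80 = 0.0406.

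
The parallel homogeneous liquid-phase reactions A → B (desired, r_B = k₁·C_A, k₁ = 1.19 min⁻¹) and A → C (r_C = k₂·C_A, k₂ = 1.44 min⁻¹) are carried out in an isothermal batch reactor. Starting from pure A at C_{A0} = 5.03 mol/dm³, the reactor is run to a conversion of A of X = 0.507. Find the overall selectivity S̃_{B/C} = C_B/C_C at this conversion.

0.826

C_A = C_{A0}(1−X) = 2.480 mol/dm³.
Both paths are first order in A, so the instantaneous fraction to B is constant: dC_B/d(−C_A) = k₁/(k₁+k₂) = 0.4525.
C_B = 0.4525·(C_{A0}−C_A) = 0.4525×2.550 = 1.15 mol/dm³.
C_C = (C_{A0}−C_A)−C_B = 1.396 mol/dm³; S̃_{B/C} = 1.154/1.396 = 0.826.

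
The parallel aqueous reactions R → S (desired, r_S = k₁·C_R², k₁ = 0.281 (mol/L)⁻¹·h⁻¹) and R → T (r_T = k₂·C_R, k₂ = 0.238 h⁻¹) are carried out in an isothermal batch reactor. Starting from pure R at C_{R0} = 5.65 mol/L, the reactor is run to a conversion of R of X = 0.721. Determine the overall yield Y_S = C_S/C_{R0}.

0.573

C_R = C_{R0}(1−X) = 1.576 mol/L.
Along a PFR/batch, dC_T/dC_R = −r_T/(r_S+r_T) = −k₂/(k₂+k₁·C_R).
Integrating from C_{R0} to C_R: C_T = (0.238/0.281)·ln[(0.238+0.281·5.65)/(0.238+0.281·1.58)] = 0.8470·ln(1.826/0.6810) = 0.8353 mol/L.
Then C_S = (C_{R0}−C_R) − C_T = 4.074 − 0.8353 = 3.238 mol/L.
Y_S = C_S/C_{R0} = 3.238/5.65 = 0.573.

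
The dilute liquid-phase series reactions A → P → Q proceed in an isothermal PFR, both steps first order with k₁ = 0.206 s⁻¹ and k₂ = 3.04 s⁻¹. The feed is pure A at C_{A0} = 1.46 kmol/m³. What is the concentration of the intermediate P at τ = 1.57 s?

For first-order series with pure A initially, C_P(τ) = k₁C_{A0}/(k₂−k₁)·(e^(−k₁τ) − e^(−k₂τ)).
e^(−k₁τ) = e^(−0.206×1.57) = e^(−0.3234) = 0.7237; e^(−k₂τ) = e^(−4.773) = 0.008457.
C_P = 0.206×1.46/(3.04−0.206) × (0.7237−0.008457) = 0.1061×0.7152 = 0.07590 kmol/m³.

0.0759 kmol/m³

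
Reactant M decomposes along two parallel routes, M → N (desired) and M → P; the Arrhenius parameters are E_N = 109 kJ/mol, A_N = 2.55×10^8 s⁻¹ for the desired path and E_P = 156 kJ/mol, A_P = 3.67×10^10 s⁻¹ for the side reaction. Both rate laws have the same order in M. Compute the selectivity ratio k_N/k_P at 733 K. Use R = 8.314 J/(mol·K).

Since both paths have the same order in M, the concentration cancels and S_{N/P} = k_N/k_P = (A_N/A_P)·exp[(E_P−E_N)/(RT)].
(E_P−E_N)/(RT) = (156−109)×10³/(8.314×733) = 47000/6094 = 7.712.
k_N/k_P = (2.55×10^8/3.67×10^10)·exp(7.712) = 0.006948 × 2236 = 15.5.
Since E_N < E_P, lowering the temperature improves selectivity toward N.

15.5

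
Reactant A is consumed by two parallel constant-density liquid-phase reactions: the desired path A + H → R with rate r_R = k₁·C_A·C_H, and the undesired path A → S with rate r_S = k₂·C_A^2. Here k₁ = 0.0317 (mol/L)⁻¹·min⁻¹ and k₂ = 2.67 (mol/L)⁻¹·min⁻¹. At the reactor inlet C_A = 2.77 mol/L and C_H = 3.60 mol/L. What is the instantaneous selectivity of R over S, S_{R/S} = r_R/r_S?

S_{R/S} = r_R/r_S = (k₁·C_A·C_H)/(k₂·C_A^2) = (k₁/k₂)·C_A⁻¹·C_H.
= (0.0317×2.770×3.600) / (2.67×2.770^2) = 0.3161/20.49 = 0.0154.
The undesired path is higher order in A, so low C_A (CSTR or dilute feed) favours R.

0.0154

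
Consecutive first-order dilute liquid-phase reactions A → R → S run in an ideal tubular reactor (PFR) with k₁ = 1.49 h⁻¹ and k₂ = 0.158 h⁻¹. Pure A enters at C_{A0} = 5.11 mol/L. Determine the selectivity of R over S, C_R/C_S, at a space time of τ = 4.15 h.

1.38

Solving the coupled first-order balances gives C_R(τ) = [k₁/(k₂−k₁)]·C_{A0}·(e^(−k₁τ) − e^(−k₂τ)).
e^(−k₁τ) = e^(−1.49×4.15) = e^(−6.184) = 0.002063; e^(−k₂τ) = e^(−0.6557) = 0.5191.
C_R = 1.49×5.11/(0.158−1.49) × (0.002063−0.5191) = (-5.716)×(-0.5170) = 2.955 mol/L.
C_A = C_{A0}e^(−k₁τ) = 0.01054 mol/L, so C_S = C_{A0}−C_A−C_R = 2.144 mol/L; C_R/C_S = 1.38.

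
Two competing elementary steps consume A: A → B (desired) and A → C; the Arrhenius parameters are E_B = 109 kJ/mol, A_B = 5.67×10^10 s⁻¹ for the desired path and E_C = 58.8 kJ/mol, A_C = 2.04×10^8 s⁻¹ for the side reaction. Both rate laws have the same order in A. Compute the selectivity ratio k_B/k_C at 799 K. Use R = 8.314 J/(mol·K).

k_B/k_C = (A_B/A_C)·exp[−(E_B−E_C)/(RT)] = (A_B/A_C)·exp[(E_C−E_B)/(RT)].
(E_C−E_B)/(RT) = (58.8−109)×10³/(8.314×799) = -50200/6643 = -7.557.
k_B/k_C = (5.67×10^10/2.04×10^8)·exp(-7.557) = 277.9 × 5.225×10^-4 = 0.145.
Since E_B > E_C, raising the temperature improves selectivity toward B.

0.145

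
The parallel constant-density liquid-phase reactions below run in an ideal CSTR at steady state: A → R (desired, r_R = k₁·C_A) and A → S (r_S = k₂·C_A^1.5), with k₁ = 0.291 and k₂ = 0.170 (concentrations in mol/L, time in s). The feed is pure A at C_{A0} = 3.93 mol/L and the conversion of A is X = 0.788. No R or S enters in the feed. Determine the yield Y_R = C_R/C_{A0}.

0.514

Exit C_A = C_{A0}(1−X) = 3.93×0.212 = 0.8332 mol/L.
Rates in a CSTR are evaluated at the outlet concentration: r_R = 0.291×0.8332 = 0.2424, r_S = 0.170×0.8332^1.5 = 0.1293.
Fraction of consumed A going to R: r_R/(r_R+r_S) = 0.6522.
C_R = 0.6522·C_{A0}·X = 0.6522×3.93×0.788 = 2.02 mol/L; Y_R = C_R/C_{A0} = 0.514.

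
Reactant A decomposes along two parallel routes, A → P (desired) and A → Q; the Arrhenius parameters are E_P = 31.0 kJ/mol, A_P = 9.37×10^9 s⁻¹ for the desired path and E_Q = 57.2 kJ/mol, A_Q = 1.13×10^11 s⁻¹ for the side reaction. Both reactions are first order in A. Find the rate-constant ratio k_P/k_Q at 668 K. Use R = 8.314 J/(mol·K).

k_P/k_Q = (A_P/A_Q)·exp[−(E_P−E_Q)/(RT)] = (A_P/A_Q)·exp[(E_Q−E_P)/(RT)].
(E_Q−E_P)/(RT) = (57.2−31.0)×10³/(8.314×668) = 26200/5554 = 4.718.
k_P/k_Q = (9.37×10^9/1.13×10^11)·exp(4.718) = 0.08292 × 111.9 = 9.28.

9.28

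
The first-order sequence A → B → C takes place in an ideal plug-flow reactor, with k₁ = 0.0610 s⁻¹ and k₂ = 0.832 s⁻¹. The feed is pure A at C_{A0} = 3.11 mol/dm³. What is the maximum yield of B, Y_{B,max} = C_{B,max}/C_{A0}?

0.0596

At the optimum, C_{B,max}/C_{A0} = (k₁/k₂)^[k₂/(k₂−k₁)].
= (0.0610/0.832)^(0.832/(0.832−0.0610)) = (0.07332)^(1.079) = 0.05962.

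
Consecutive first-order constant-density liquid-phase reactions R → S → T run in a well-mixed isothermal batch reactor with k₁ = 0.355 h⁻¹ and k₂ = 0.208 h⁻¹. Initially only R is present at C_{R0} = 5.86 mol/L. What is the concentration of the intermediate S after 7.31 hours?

2.04 mol/L

For first-order series with pure R initially, C_S(t) = k₁C_{R0}/(k₂−k₁)·(e^(−k₁t) − e^(−k₂t)).
e^(−k₁t) = e^(−0.355×7.31) = e^(−2.595) = 0.07464; e^(−k₂t) = e^(−1.520) = 0.2186.
C_S = 0.355×5.86/(0.208−0.355) × (0.07464−0.2186) = (-14.15)×(-0.1440) = 2.037 mol/L.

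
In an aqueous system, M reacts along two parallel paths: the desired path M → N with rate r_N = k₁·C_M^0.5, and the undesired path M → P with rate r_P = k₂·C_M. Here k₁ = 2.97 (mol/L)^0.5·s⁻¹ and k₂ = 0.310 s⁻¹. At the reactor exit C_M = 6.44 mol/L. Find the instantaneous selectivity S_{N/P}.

3.78

S_{N/P} = r_N/r_P = (k₁·C_M^0.5)/(k₂·C_M) = (k₁/k₂)·C_M^-0.5.
= (2.97×6.440^0.5) / (0.310×6.440) = 7.537/1.996 = 3.78.
The undesired path is higher order in M, so low C_M (CSTR or dilute feed) favours N.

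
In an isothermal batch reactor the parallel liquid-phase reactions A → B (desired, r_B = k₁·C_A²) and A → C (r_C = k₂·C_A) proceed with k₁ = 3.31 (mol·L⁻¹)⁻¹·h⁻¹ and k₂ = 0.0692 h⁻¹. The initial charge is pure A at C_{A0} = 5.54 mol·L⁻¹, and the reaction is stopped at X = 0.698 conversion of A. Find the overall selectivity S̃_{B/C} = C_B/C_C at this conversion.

155

C_A = C_{A0}(1−X) = 1.673 mol·L⁻¹.
Along a PFR/batch, dC_C/dC_A = −r_C/(r_B+r_C) = −k₂/(k₂+k₁·C_A).
Integrating from C_{A0} to C_A: C_C = (0.0692/3.31)·ln[(0.0692+3.31·5.54)/(0.0692+3.31·1.67)] = 0.02091·ln(18.41/5.607) = 0.02485 mol·L⁻¹.
Then C_B = (C_{A0}−C_A) − C_C = 3.867 − 0.02485 = 3.842 mol·L⁻¹.
S̃_{B/C} = C_B/C_C = 3.842/0.02485 = 155.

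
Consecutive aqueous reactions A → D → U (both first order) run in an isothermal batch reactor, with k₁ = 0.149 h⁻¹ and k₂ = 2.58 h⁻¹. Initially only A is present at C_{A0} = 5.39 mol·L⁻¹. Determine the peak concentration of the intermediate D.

0.261 mol·L⁻¹

Evaluating C_D at t_opt = ln(k₂/k₁)/(k₂−k₁) gives C_{D,max}/C_{A0} = (k₁/k₂)^[k₂/(k₂−k₁)].
= (0.149/2.58)^(2.58/(2.58−0.149)) = (0.05775)^(1.061) = 0.04849.
C_{D,max} = 0.04849×5.39 = 0.261 mol·L⁻¹.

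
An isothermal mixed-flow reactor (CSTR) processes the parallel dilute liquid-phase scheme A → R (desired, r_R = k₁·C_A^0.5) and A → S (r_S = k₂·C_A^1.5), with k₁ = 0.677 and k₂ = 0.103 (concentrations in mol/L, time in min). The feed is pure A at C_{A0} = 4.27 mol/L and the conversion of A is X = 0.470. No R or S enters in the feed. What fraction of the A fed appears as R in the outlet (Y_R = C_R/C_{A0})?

Exit C_A = C_{A0}(1−X) = 4.27×0.530 = 2.263 mol/L.
In a CSTR the entire volume is at exit conditions, so r_R = 0.677×2.263^0.5 = 1.018 and r_S = 0.103×2.263^1.5 = 0.3507.
Fraction of consumed A going to R: r_R/(r_R+r_S) = 0.7439.
C_R = 0.7439·C_{A0}·X = 0.7439×4.27×0.470 = 1.49 mol/L; Y_R = C_R/C_{A0} = 0.350.

0.350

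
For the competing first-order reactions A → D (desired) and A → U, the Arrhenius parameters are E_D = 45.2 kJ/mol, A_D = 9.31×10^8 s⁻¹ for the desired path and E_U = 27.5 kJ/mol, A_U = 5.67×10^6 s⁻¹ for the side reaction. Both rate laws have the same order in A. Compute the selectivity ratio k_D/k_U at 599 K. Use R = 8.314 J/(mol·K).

4.70

With equal orders, S_{D/U} = k_D/k_U = (A_D/A_U)·exp[(E_U−E_D)/(RT)].
(E_U−E_D)/(RT) = (27.5−45.2)×10³/(8.314×599) = -17700/4980 = -3.554.
k_D/k_U = (9.31×10^8/5.67×10^6)·exp(-3.554) = 164.2 × 0.02861 = 4.70.
Since E_D > E_U, raising the temperature improves selectivity toward D.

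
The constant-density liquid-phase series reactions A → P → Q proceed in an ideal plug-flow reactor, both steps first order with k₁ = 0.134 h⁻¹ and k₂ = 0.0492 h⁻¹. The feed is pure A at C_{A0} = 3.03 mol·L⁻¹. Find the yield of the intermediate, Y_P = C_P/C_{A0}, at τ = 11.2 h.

0.558

For first-order series with pure A initially, C_P(τ) = k₁C_{A0}/(k₂−k₁)·(e^(−k₁τ) − e^(−k₂τ)).
e^(−k₁τ) = e^(−0.134×11.2) = e^(−1.501) = 0.2230; e^(−k₂τ) = e^(−0.5510) = 0.5764.
C_P = 0.134×3.03/(0.0492−0.134) × (0.2230−0.5764) = (-4.788)×(-0.3534) = 1.692 mol·L⁻¹.
Y_P = C_P/C_{A0} = 1.692/3.03 = 0.558.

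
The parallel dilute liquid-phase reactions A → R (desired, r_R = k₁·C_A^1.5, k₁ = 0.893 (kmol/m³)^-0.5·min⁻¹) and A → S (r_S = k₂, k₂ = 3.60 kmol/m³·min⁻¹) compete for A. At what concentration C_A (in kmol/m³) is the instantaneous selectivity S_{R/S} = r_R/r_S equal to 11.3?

S_{R/S} = (k₁/k₂)·C_A^1.5 ⇒ C_A = (S·k₂/k₁)^(1/1.5).
= (11.3×3.60/0.893)^(0.6667) = (45.55)^(0.6667) = 12.8 kmol/m³.

12.8 kmol/m³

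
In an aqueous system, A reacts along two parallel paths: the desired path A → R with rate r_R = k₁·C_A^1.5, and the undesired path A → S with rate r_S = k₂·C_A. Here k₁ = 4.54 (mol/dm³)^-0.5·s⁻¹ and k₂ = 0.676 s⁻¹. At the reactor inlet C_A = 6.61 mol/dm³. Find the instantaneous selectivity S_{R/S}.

S_{R/S} = r_R/r_S = (k₁·C_A^1.5)/(k₂·C_A) = (k₁/k₂)·C_A^0.5.
= (4.54×6.610^1.5) / (0.676×6.610) = 77.15/4.468 = 17.3.

17.3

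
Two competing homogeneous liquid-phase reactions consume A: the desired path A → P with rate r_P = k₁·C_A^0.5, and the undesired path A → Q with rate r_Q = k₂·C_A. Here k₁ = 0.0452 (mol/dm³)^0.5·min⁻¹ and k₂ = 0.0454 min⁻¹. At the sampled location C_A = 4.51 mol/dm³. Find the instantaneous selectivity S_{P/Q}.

S_{P/Q} = r_P/r_Q = (k₁·C_A^0.5)/(k₂·C_A) = (k₁/k₂)·C_A^-0.5.
= (0.0452×4.510^0.5) / (0.0454×4.510) = 0.09599/0.2048 = 0.469.
The undesired path is higher order in A, so low C_A (CSTR or dilute feed) favours P.

0.469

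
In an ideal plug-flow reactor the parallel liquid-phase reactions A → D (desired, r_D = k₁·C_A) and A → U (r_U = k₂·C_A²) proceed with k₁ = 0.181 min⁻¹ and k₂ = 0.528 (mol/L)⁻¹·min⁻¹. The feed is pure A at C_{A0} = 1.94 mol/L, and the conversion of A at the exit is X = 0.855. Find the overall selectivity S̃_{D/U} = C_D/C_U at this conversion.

C_A = C_{A0}(1−X) = 0.2813 mol/L.
Along a PFR/batch, dC_D/dC_A = −r_D/(r_D+r_U) = −k₁/(k₁+k₂·C_A).
Integrating from C_{A0} to C_A: C_D = (0.181/0.528)·ln[(0.181+0.528·1.94)/(0.181+0.528·0.281)] = 0.3428·ln(1.205/0.3295) = 0.4446 mol/L.
C_U = (C_{A0}−C_A)−C_D = 1.214 mol/L; S̃_{D/U} = 0.4446/1.214 = 0.366.

0.366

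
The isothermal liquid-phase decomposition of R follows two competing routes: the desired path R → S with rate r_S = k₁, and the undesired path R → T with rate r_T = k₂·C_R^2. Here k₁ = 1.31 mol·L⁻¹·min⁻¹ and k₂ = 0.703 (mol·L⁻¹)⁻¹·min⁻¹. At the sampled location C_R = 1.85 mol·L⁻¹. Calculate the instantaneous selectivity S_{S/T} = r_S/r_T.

S_{S/T} = r_S/r_T = (k₁)/(k₂·C_R^2) = (k₁/k₂)·C_R^-2.
= (1.31) / (0.703×1.850^2) = 1.310/2.406 = 0.544.
The undesired path is higher order in R, so low C_R (CSTR or dilute feed) favours S.

0.544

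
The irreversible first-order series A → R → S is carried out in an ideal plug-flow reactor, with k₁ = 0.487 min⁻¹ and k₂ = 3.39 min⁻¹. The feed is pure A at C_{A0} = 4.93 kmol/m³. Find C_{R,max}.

For a first-order series the maximum intermediate yield is C_{R,max}/C_{A0} = (k₁/k₂)^[k₂/(k₂−k₁)].
= (0.487/3.39)^(3.39/(3.39−0.487)) = (0.1437)^(1.168) = 0.1037.
C_{R,max} = 0.1037×4.93 = 0.511 kmol/m³.

0.511 kmol/m³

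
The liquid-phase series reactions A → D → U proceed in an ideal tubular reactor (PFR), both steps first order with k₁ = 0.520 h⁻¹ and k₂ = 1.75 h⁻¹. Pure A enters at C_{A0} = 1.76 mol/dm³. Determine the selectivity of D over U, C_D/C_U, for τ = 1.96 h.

0.278

For first-order series with pure A initially, C_D(τ) = k₁C_{A0}/(k₂−k₁)·(e^(−k₁τ) − e^(−k₂τ)).
e^(−k₁τ) = e^(−0.520×1.96) = e^(−1.019) = 0.3609; e^(−k₂τ) = e^(−3.430) = 0.03239.
C_D = 0.520×1.76/(1.75−0.520) × (0.3609−0.03239) = 0.7441×0.3285 = 0.2444 mol/dm³.
C_A = C_{A0}e^(−k₁τ) = 0.6352 mol/dm³, so C_U = C_{A0}−C_A−C_D = 0.8804 mol/dm³; C_D/C_U = 0.278.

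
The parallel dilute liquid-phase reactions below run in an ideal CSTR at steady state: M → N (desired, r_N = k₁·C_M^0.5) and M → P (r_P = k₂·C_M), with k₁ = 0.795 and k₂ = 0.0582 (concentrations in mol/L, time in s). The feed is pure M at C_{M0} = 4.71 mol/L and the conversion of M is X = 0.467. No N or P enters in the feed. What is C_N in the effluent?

1.97 mol/L

Exit C_M = C_{M0}(1−X) = 4.71×0.533 = 2.510 mol/L.
A CSTR operates uniformly at the exit composition, giving r_N = 1.260 and r_P = 0.1461 (each k·C_M^n at C_M = 2.510).
Fraction of consumed M going to N: r_N/(r_N+r_P) = 0.8961.
C_N = 0.8961·C_{M0}·X = 0.8961×4.71×0.467 = 1.97 mol/L.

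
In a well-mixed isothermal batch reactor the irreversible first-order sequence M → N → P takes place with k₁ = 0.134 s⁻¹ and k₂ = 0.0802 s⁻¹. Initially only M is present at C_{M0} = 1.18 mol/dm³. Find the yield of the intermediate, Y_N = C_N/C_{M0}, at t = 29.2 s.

0.190

The intermediate concentration in a first-order A→B→C sequence is C_N = k₁C_{M0}(e^(−k₁t) − e^(−k₂t))/(k₂−k₁).
e^(−k₁t) = e^(−0.134×29.2) = e^(−3.913) = 0.01998; e^(−k₂t) = e^(−2.342) = 0.09615.
C_N = 0.134×1.18/(0.0802−0.134) × (0.01998−0.09615) = (-2.939)×(-0.07617) = 0.2239 mol/dm³.
Y_N = C_N/C_{M0} = 0.2239/1.18 = 0.190.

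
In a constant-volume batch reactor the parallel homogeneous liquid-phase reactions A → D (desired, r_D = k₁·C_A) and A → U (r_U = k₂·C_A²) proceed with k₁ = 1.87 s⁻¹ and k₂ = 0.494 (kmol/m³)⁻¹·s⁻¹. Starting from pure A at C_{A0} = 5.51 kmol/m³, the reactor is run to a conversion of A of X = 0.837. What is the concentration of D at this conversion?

2.59 kmol/m³

C_A = C_{A0}(1−X) = 0.8981 kmol/m³.
Along a PFR/batch, dC_D/dC_A = −r_D/(r_D+r_U) = −k₁/(k₁+k₂·C_A).
Integrating from C_{A0} to C_A: C_D = (1.87/0.494)·ln[(1.87+0.494·5.51)/(1.87+0.494·0.898)] = 3.785·ln(4.592/2.314) = 2.595 kmol/m³.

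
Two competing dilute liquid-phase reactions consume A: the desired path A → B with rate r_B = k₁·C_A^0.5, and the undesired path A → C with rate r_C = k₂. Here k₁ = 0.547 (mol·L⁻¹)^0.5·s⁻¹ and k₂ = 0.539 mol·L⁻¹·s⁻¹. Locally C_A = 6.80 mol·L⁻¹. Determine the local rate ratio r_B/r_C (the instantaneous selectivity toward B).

S_{B/C} = r_B/r_C = (k₁·C_A^0.5)/(k₂) = (k₁/k₂)·C_A^0.5.
= (0.547×6.800^0.5) / (0.539) = 1.426/0.5390 = 2.65.
Since the desired path is higher order in A, keeping C_A high (PFR or concentrated feed) favours B.

2.65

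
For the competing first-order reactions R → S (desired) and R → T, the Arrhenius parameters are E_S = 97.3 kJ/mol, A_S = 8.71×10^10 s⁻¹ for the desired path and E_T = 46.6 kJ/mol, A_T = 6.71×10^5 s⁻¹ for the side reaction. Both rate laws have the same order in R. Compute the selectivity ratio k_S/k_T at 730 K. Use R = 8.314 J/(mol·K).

k_S/k_T = (A_S/A_T)·exp[−(E_S−E_T)/(RT)] = (A_S/A_T)·exp[(E_T−E_S)/(RT)].
(E_T−E_S)/(RT) = (46.6−97.3)×10³/(8.314×730) = -50700/6069 = -8.354.
k_S/k_T = (8.71×10^10/6.71×10^5)·exp(-8.354) = 1.298×10^5 × 2.355×10^-4 = 30.6.

30.6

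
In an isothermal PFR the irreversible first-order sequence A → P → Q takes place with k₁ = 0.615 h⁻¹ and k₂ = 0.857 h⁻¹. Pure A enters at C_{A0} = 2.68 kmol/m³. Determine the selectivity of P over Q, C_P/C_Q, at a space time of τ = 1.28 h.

Solving the coupled first-order balances gives C_P(τ) = [k₁/(k₂−k₁)]·C_{A0}·(e^(−k₁τ) − e^(−k₂τ)).
e^(−k₁τ) = e^(−0.615×1.28) = e^(−0.7872) = 0.4551; e^(−k₂τ) = e^(−1.097) = 0.3339.
C_P = 0.615×2.68/(0.857−0.615) × (0.4551−0.3339) = 6.811×0.1212 = 0.8257 kmol/m³.
C_A = C_{A0}e^(−k₁τ) = 1.220 kmol/m³, so C_Q = C_{A0}−C_A−C_P = 0.6346 kmol/m³; C_P/C_Q = 1.30.

1.30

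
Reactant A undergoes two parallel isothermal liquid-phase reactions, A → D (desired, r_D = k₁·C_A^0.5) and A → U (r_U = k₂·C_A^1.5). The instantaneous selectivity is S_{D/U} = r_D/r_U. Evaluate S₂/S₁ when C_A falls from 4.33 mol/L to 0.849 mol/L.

5.10

S_{D/U} = (k₁/k₂)·C_A⁻¹, so S₂/S₁ = (C_{A,2}/C_{A,1})⁻¹.
= 4.33/0.849 = 5.10.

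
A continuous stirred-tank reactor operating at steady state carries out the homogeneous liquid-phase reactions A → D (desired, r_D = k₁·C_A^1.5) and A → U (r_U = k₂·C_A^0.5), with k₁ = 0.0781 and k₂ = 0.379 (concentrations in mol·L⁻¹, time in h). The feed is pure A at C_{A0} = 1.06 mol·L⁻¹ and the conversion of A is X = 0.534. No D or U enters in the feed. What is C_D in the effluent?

Exit C_A = C_{A0}(1−X) = 1.06×0.466 = 0.4940 mol·L⁻¹.
Rates in a CSTR are evaluated at the outlet concentration: r_D = 0.0781×0.4940^1.5 = 0.02711, r_U = 0.379×0.4940^0.5 = 0.2664.
Fraction of consumed A going to D: r_D/(r_D+r_U) = 0.09239.
C_D = 0.09239·C_{A0}·X = 0.09239×1.06×0.534 = 0.0523 mol·L⁻¹.

0.0523 mol·L⁻¹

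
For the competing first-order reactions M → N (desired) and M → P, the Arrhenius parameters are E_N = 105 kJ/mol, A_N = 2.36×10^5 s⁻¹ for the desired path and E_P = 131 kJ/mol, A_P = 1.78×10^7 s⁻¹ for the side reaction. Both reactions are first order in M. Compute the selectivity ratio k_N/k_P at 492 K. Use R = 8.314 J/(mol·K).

Since both paths have the same order in M, the concentration cancels and S_{N/P} = k_N/k_P = (A_N/A_P)·exp[(E_P−E_N)/(RT)].
(E_P−E_N)/(RT) = (131−105)×10³/(8.314×492) = 26000/4090 = 6.356.
k_N/k_P = (2.36×10^5/1.78×10^7)·exp(6.356) = 0.01326 × 576.1 = 7.64.
Since E_N < E_P, lowering the temperature improves selectivity toward N.

7.64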